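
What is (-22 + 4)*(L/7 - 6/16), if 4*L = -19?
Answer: 531/28 ≈ 18.964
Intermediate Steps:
L = -19/4 (L = (¼)*(-19) = -19/4 ≈ -4.7500)
(-22 + 4)*(L/7 - 6/16) = (-22 + 4)*(-19/4/7 - 6/16) = -18*(-19/4*⅐ - 6*1/16) = -18*(-19/28 - 3/8) = -18*(-59/56) = 531/28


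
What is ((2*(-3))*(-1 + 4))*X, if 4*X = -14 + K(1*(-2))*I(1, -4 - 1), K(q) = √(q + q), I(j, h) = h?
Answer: 63 + 45*I ≈ 63.0 + 45.0*I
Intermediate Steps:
K(q) = √2*√q (K(q) = √(2*q) = √2*√q)
X = -7/2 - 5*I/2 (X = (-14 + (√2*√(1*(-2)))*(-4 - 1))/4 = (-14 + (√2*√(-2))*(-5))/4 = (-14 + (√2*(I*√2))*(-5))/4 = (-14 + (2*I)*(-5))/4 = (-14 - 10*I)/4 = -7/2 - 5*I/2 ≈ -3.5 - 2.5*I)
((2*(-3))*(-1 + 4))*X = ((2*(-3))*(-1 + 4))*(-7/2 - 5*I/2) = (-6*3)*(-7/2 - 5*I/2) = -18*(-7/2 - 5*I/2) = 63 + 45*I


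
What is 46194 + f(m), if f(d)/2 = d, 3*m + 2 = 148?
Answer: 138874/3 ≈ 46291.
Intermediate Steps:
m = 146/3 (m = -⅔ + (⅓)*148 = -⅔ + 148/3 = 146/3 ≈ 48.667)
f(d) = 2*d
46194 + f(m) = 46194 + 2*(146/3) = 46194 + 292/3 = 138874/3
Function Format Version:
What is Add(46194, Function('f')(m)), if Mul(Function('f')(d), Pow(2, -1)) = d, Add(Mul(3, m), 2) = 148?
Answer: Rational(138874, 3) ≈ 46291.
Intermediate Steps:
m = Rational(146, 3) (m = Add(Rational(-2, 3), Mul(Rational(1, 3), 148)) = Add(Rational(-2, 3), Rational(148, 3)) = Rational(146, 3) ≈ 48.667)
Function('f')(d) = Mul(2, d)
Add(46194, Function('f')(m)) = Add(46194, Mul(2, Rational(146, 3))) = Add(46194, Rational(292, 3)) = Rational(138874, 3)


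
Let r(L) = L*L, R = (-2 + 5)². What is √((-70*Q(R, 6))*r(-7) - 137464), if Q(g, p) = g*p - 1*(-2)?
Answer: 6*I*√9154 ≈ 574.06*I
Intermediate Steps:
R = 9 (R = 3² = 9)
r(L) = L²
Q(g, p) = 2 + g*p (Q(g, p) = g*p + 2 = 2 + g*p)
√((-70*Q(R, 6))*r(-7) - 137464) = √(-70*(2 + 9*6)*(-7)² - 137464) = √(-70*(2 + 54)*49 - 137464) = √(-70*56*49 - 137464) = √(-3920*49 - 137464) = √(-192080 - 137464) = √(-329544) = 6*I*√9154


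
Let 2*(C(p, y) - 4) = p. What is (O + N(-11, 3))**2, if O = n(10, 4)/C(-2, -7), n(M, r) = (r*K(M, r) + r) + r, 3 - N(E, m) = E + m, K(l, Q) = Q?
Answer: 361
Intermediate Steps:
C(p, y) = 4 + p/2
N(E, m) = 3 - E - m (N(E, m) = 3 - (E + m) = 3 + (-E - m) = 3 - E - m)
n(M, r) = r**2 + 2*r (n(M, r) = (r*r + r) + r = (r**2 + r) + r = (r + r**2) + r = r**2 + 2*r)
O = 8 (O = (4*(2 + 4))/(4 + (1/2)*(-2)) = (4*6)/(4 - 1) = 24/3 = 24*(1/3) = 8)
(O + N(-11, 3))**2 = (8 + (3 - 1*(-11) - 1*3))**2 = (8 + (3 + 11 - 3))**2 = (8 + 11)**2 = 19**2 = 361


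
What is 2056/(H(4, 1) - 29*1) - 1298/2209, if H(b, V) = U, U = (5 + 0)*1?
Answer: -571607/6627 ≈ -86.254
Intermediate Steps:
U = 5 (U = 5*1 = 5)
H(b, V) = 5
2056/(H(4, 1) - 29*1) - 1298/2209 = 2056/(5 - 29*1) - 1298/2209 = 2056/(5 - 29) - 1298*1/2209 = 2056/(-24) - 1298/2209 = 2056*(-1/24) - 1298/2209 = -257/3 - 1298/2209 = -571607/6627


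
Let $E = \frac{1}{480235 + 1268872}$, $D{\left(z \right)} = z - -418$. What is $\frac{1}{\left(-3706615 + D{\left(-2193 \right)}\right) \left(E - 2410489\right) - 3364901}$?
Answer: $\frac{1749107}{15635319837427578173} \approx 1.1187 \cdot 10^{-13}$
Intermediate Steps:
$D{\left(z \right)} = 418 + z$ ($D{\left(z \right)} = z + 418 = 418 + z$)
$E = \frac{1}{1749107} \approx 5.7172 \cdot 10^{-7}$
$\frac{1}{\left(-3706615 + D{\left(-2193 \right)}\right) \left(E - 2410489\right) - 3364901} = \frac{1}{\left(-3706615 + \left(418 - 2193\right)\right) \left(\frac{1}{1749107} - 2410489\right) - 3364901} = \frac{1}{\left(-3706615 - 1775\right) \left(- \frac{4216203183322}{1749107}\right) - 3364901} = \frac{1}{\left(-3708390\right) \left(- \frac{4216203183322}{1749107}\right) - 3364901} = \frac{1}{\frac{15635325722999471580}{1749107} - 3364901} = \frac{1}{\frac{15635319837427578173}{1749107}} = \frac{1749107}{15635319837427578173}$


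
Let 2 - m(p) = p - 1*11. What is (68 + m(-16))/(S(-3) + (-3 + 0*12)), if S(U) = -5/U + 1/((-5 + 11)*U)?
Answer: -1746/25 ≈ -69.840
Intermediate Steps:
m(p) = 13 - p (m(p) = 2 - (p - 1*11) = 2 - (p - 11) = 2 - (-11 + p) = 2 + (11 - p) = 13 - p)
S(U) = -29/(6*U) (S(U) = -5/U + 1/(6*U) = -29/(6*U))
(68 + m(-16))/(S(-3) + (-3 + 0*12)) = (68 + (13 - 1*(-16)))/(-29/6/(-3) + (-3 + 0*12)) = (68 + (13 + 16))/(-29/6*(-⅓) + (-3 + 0)) = (68 + 29)/(29/18 - 3) = 97/(-25/18) = 97*(-18/25) = -1746/25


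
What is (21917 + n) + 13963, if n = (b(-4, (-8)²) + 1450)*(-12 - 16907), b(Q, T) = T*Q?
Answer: -20165406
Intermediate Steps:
b(Q, T) = Q*T
n = -20201286 (n = (-4*(-8)² + 1450)*(-12 - 16907) = (-4*64 + 1450)*(-16919) = (-256 + 1450)*(-16919) = 1194*(-16919) = -20201286)
(21917 + n) + 13963 = (21917 - 20201286) + 13963 = -20179369 + 13963 = -20165406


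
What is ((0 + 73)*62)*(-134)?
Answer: -606484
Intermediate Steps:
((0 + 73)*62)*(-134) = (73*62)*(-134) = 4526*(-134) = -606484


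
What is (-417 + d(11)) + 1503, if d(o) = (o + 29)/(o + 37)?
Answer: 6521/6 ≈ 1086.8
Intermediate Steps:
d(o) = (29 + o)/(37 + o)
(-417 + d(11)) + 1503 = (-417 + (29 + 11)/(37 + 11)) + 1503 = (-417 + 40/48) + 1503 = (-417 + (1/48)*40) + 1503 = (-417 + ⅚) + 1503 = -2497/6 + 1503 = 6521/6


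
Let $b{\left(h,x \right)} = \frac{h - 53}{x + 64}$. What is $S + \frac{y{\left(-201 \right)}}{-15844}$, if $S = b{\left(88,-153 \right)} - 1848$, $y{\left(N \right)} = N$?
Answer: $- \frac{2606431019}{1410116} \approx -1848.4$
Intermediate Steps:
$b{\left(h,x \right)} = \frac{-53 + h}{64 + x}$
$S = - \frac{164507}{89}$ ($S = \frac{-53 + 88}{64 - 153} - 1848 = \frac{1}{-89} \cdot 35 - 1848 = \left(- \frac{1}{89}\right) 35 - 1848 = - \frac{35}{89} - 1848 = - \frac{164507}{89} \approx -1848.4$)
$S + \frac{y{\left(-201 \right)}}{-15844} = - \frac{164507}{89} - \frac{201}{-15844} = - \frac{164507}{89} - - \frac{201}{15844} = - \frac{164507}{89} + \frac{201}{15844} = - \frac{2606431019}{1410116}$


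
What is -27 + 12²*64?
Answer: 9189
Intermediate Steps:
-27 + 12²*64 = -27 + 144*64 = -27 + 9216 = 9189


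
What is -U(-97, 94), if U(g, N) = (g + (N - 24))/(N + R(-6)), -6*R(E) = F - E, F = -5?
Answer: 162/563 ≈ 0.28774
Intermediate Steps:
R(E) = ⅚ + E/6 (R(E) = -(-5 - E)/6 = ⅚ + E/6)
U(g, N) = (-24 + N + g)/(-⅙ + N) (U(g, N) = (g + (N - 24))/(N + (⅚ + (⅙)*(-6))) = (g + (-24 + N))/(N + (⅚ - 1)) = (-24 + N + g)/(N - ⅙) = (-24 + N + g)/(-⅙ + N))
-U(-97, 94) = -6*(-24 + 94 - 97)/(-1 + 6*94) = -6*(-27)/(-1 + 564) = -6*(-27)/563 = -1*(-162/563) = 162/563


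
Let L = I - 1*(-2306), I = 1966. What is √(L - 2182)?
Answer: √2090 ≈ 45.716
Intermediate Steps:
L = 4272 (L = 1966 - 1*(-2306) = 1966 + 2306 = 4272)
√(L - 2182) = √(4272 - 2182) = √2090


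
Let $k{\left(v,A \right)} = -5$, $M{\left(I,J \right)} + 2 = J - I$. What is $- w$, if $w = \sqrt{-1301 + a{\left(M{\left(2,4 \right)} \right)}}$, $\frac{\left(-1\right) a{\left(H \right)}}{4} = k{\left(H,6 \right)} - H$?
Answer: $- i \sqrt{1281} \approx - 35.791 i$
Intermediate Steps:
$M{\left(I,J \right)} = -2 + J - I$ ($M{\left(I,J \right)} = -2 - \left(I - J\right) = -2 + J - I$)
$a{\left(H \right)} = 20 + 4 H$ ($a{\left(H \right)} = - 4 \left(-5 - H\right) = 20 + 4 H$)
$w = i \sqrt{1281}$ ($w = \sqrt{-1301 + \left(20 + 4 \left(-2 + 4 - 2\right)\right)} = \sqrt{-1301 + \left(20 + 4 \cdot 0\right)} = \sqrt{-1301 + \left(20 + 0\right)} = \sqrt{-1301 + 20} = \sqrt{-1281} = i \sqrt{1281} \approx 35.791 i$)
$- w = - i \sqrt{1281}$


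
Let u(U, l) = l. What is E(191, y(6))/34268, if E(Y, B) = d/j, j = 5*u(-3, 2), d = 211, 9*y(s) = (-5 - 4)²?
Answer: 211/342680 ≈ 0.00061573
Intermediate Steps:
y(s) = 9 (y(s) = (-5 - 4)²/9 = (⅑)*(-9)² = (⅑)*81 = 9)
j = 10 (j = 5*2 = 10)
E(Y, B) = 211/10
E(191, y(6))/34268 = (211/10)/34268 = (211/10)*(1/34268) = 211/342680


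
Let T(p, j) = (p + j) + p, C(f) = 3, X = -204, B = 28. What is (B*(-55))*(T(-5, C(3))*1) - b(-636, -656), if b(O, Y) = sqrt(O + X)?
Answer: 10780 - 2*I*sqrt(210) ≈ 10780.0 - 28.983*I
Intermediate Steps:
T(p, j) = j + 2*p (T(p, j) = (j + p) + p = j + 2*p)
b(O, Y) = sqrt(-204 + O) (b(O, Y) = sqrt(O - 204) = sqrt(-204 + O))
(B*(-55))*(T(-5, C(3))*1) - b(-636, -656) = (28*(-55))*((3 + 2*(-5))*1) - sqrt(-204 - 636) = -1540*(3 - 10) - sqrt(-840) = -(-10780) - 2*I*sqrt(210) = -1540*(-7) - 2*I*sqrt(210) = 10780 - 2*I*sqrt(210)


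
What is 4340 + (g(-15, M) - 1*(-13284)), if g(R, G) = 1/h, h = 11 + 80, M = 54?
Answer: 1603785/91 ≈ 17624.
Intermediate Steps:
h = 91
g(R, G) = 1/91
4340 + (g(-15, M) - 1*(-13284)) = 4340 + (1/91 - 1*(-13284)) = 4340 + (1/91 + 13284) = 4340 + 1208845/91 = 1603785/91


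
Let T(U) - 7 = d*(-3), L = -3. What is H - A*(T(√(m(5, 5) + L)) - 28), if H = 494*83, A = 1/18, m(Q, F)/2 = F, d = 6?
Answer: 246025/6 ≈ 41004.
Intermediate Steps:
m(Q, F) = 2*F
T(U) = -11 (T(U) = 7 + 6*(-3) = 7 - 18 = -11)
A = 1/18 ≈ 0.055556
H = 41002
H - A*(T(√(m(5, 5) + L)) - 28) = 41002 - (-11 - 28)/18 = 41002 - (-39)/18 = 41002 - 1*(-13/6) = 41002 + 13/6 = 246025/6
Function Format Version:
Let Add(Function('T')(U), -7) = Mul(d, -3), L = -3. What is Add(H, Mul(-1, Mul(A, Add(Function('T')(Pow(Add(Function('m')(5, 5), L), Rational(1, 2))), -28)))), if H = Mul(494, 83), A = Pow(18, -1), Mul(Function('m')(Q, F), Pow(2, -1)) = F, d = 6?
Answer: Rational(246025, 6) ≈ 41004.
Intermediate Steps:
Function('m')(Q, F) = Mul(2, F)
Function('T')(U) = -11 (Function('T')(U) = Add(7, Mul(6, -3)) = Add(7, -18) = -11)
A = Rational(1, 18) ≈ 0.055556
H = 41002
Add(H, Mul(-1, Mul(A, Add(Function('T')(Pow(Add(Function('m')(5, 5), L), Rational(1, 2))), -28)))) = Add(41002, Mul(-1, Mul(Rational(1, 18), Add(-11, -28)))) = Add(41002, Mul(-1, Mul(Rational(1, 18), -39))) = Add(41002, Mul(-1, Rational(-13, 6))) = Add(41002, Rational(13, 6)) = Rational(246025, 6)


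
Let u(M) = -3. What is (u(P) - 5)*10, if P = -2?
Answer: -80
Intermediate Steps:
(u(P) - 5)*10 = (-3 - 5)*10 = -8*10 = -80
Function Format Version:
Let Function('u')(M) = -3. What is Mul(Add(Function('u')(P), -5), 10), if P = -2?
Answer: -80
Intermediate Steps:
Mul(Add(Function('u')(P), -5), 10) = Mul(Add(-3, -5), 10) = Mul(-8, 10) = -80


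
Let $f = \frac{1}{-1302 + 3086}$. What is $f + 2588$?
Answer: $\frac{4616993}{1784} \approx 2588.0$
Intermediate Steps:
$f = \frac{1}{1784} \approx 0.00056054$
$f + 2588 = \frac{1}{1784} + 2588 = \frac{4616993}{1784}$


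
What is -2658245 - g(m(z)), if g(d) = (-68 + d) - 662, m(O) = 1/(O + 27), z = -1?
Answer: -69095391/26 ≈ -2.6575e+6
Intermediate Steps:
m(O) = 1/(27 + O)
g(d) = -730 + d
-2658245 - g(m(z)) = -2658245 - (-730 + 1/(27 - 1)) = -2658245 - (-730 + 1/26) = -2658245 - 1*(-18979/26) = -2658245 + 18979/26 = -69095391/26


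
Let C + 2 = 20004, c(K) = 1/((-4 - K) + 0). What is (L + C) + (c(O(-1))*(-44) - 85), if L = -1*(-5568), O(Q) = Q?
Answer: 76499/3 ≈ 25500.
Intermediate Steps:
c(K) = 1/(-4 - K)
C = 20002 (C = -2 + 20004 = 20002)
L = 5568
(L + C) + (c(O(-1))*(-44) - 85) = (5568 + 20002) + (-1/(4 - 1)*(-44) - 85) = 25570 + (-1/3*(-44) - 85) = 25570 + (-1*⅓*(-44) - 85) = 25570 + (-⅓*(-44) - 85) = 25570 + (44/3 - 85) = 25570 - 211/3 = 76499/3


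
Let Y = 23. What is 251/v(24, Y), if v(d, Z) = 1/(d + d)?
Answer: 12048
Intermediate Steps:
v(d, Z) = 1/(2*d)
251/v(24, Y) = 251/(((1/2)/24)) = 251/(((1/2)*(1/24))) = 251/(1/48) = 251*48 = 12048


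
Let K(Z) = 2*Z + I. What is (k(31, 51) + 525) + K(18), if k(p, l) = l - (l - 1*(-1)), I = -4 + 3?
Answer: 559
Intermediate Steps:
I = -1
k(p, l) = -1 (k(p, l) = l - (l + 1) = l - (1 + l) = l + (-1 - l) = -1)
K(Z) = -1 + 2*Z (K(Z) = 2*Z - 1 = -1 + 2*Z)
(k(31, 51) + 525) + K(18) = (-1 + 525) + (-1 + 2*18) = 524 + (-1 + 36) = 524 + 35 = 559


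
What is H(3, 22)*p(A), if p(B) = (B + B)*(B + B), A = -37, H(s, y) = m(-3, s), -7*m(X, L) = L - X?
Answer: -32856/7 ≈ -4693.7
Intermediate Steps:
m(X, L) = -L/7 + X/7 (m(X, L) = -(L - X)/7 = -L/7 + X/7)
H(s, y) = -3/7 - s/7 (H(s, y) = -s/7 + (1/7)*(-3) = -s/7 - 3/7 = -3/7 - s/7)
p(B) = 4*B**2 (p(B) = (2*B)*(2*B) = 4*B**2)
H(3, 22)*p(A) = (-3/7 - 1/7*3)*(4*(-37)**2) = (-3/7 - 3/7)*(4*1369) = -6/7*5476 = -32856/7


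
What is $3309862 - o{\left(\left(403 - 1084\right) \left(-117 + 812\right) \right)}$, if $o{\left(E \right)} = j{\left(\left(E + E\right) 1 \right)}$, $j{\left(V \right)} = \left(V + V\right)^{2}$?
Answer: $-3584127202538$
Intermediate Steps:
$j{\left(V \right)} = 4 V^{2}$ ($j{\left(V \right)} = \left(2 V\right)^{2} = 4 V^{2}$)
$o{\left(E \right)} = 16 E^{2}$ ($o{\left(E \right)} = 4 \left(\left(E + E\right) 1\right)^{2} = 4 \left(2 E 1\right)^{2} = 4 \left(2 E\right)^{2} = 4 \cdot 4 E^{2} = 16 E^{2}$)
$3309862 - o{\left(\left(403 - 1084\right) \left(-117 + 812\right) \right)} = 3309862 - 16 \left(\left(403 - 1084\right) \left(-117 + 812\right)\right)^{2} = 3309862 - 16 \left(\left(-681\right) 695\right)^{2} = 3309862 - 16 \left(-473295\right)^{2} = 3309862 - 16 \cdot 224008157025 = 3309862 - 3584130512400 = -3584127202538$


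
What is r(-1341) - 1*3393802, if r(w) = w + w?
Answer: -3396484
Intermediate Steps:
r(w) = 2*w
r(-1341) - 1*3393802 = 2*(-1341) - 1*3393802 = -2682 - 3393802 = -3396484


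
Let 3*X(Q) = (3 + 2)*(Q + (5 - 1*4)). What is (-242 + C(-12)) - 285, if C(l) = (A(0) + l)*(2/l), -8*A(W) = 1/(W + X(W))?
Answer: -41999/80 ≈ -524.99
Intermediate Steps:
X(Q) = 5/3 + 5*Q/3 (X(Q) = ((3 + 2)*(Q + (5 - 1*4)))/3 = (5*(Q + (5 - 4)))/3 = (5*(Q + 1))/3 = (5*(1 + Q))/3 = (5 + 5*Q)/3 = 5/3 + 5*Q/3)
A(W) = -1/(8*(5/3 + 8*W/3)) (A(W) = -1/(8*(W + (5/3 + 5*W/3))) = -1/(8*(5/3 + 8*W/3)))
C(l) = 2*(-3/40 + l)/l (C(l) = (-3/(40 + 64*0) + l)*(2/l) = (-3/(40 + 0) + l)*(2/l) = (-3/40 + l)*(2/l) = 2*(-3/40 + l)/l)
(-242 + C(-12)) - 285 = (-242 + (2 - 3/20/(-12))) - 285 = (-242 + (2 - 3/20*(-1/12))) - 285 = (-242 + (2 + 1/80)) - 285 = (-242 + 161/80) - 285 = -19199/80 - 285 = -41999/80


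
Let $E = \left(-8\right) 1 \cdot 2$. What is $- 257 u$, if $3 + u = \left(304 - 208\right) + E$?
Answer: $-19789$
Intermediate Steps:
$E = -16$ ($E = \left(-8\right) 2 = -16$)
$u = 77$ ($u = -3 + \left(\left(304 - 208\right) - 16\right) = -3 + \left(96 - 16\right) = -3 + 80 = 77$)
$- 257 u = \left(-257\right) 77 = -19789$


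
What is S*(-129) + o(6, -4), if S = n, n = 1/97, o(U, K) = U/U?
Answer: -32/97 ≈ -0.32990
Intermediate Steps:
o(U, K) = 1
n = 1/97 ≈ 0.010309
S = 1/97 ≈ 0.010309
S*(-129) + o(6, -4) = (1/97)*(-129) + 1 = -129/97 + 1 = -32/97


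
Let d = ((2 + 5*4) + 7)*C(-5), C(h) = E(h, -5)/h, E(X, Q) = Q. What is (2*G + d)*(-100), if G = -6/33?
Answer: -31500/11 ≈ -2863.6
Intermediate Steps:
G = -2/11 (G = -6*1/33 = -2/11 ≈ -0.18182)
C(h) = -5/h
d = 29 (d = ((2 + 5*4) + 7)*(-5/(-5)) = ((2 + 20) + 7)*(-5*(-1/5)) = (22 + 7)*1 = 29*1 = 29)
(2*G + d)*(-100) = (2*(-2/11) + 29)*(-100) = (-4/11 + 29)*(-100) = (315/11)*(-100) = -31500/11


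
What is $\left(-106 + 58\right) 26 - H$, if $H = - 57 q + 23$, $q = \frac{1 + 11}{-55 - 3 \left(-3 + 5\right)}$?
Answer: $- \frac{78215}{61} \approx -1282.2$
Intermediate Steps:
$q = - \frac{12}{61}$ ($q = \frac{12}{-55 - 6} = \frac{12}{-61} = 12 \left(- \frac{1}{61}\right) = - \frac{12}{61} \approx -0.19672$)
$H = \frac{2087}{61}$ ($H = \left(-57\right) \left(- \frac{12}{61}\right) + 23 = \frac{684}{61} + 23 = \frac{2087}{61} \approx 34.213$)
$\left(-106 + 58\right) 26 - H = \left(-106 + 58\right) 26 - \frac{2087}{61} = \left(-48\right) 26 - \frac{2087}{61} = -1248 - \frac{2087}{61} = - \frac{78215}{61}$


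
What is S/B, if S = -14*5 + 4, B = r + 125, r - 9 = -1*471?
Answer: 66/337 ≈ 0.19585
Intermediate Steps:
r = -462 (r = 9 - 1*471 = 9 - 471 = -462)
B = -337 (B = -462 + 125 = -337)
S = -66 (S = -70 + 4 = -66)
S/B = -66/(-337) = -66*(-1/337) = 66/337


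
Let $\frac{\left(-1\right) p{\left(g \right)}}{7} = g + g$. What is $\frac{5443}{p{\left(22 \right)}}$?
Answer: $- \frac{5443}{308} \approx -17.672$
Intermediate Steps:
$p{\left(g \right)} = - 14 g$ ($p{\left(g \right)} = - 7 \left(g + g\right) = - 7 \cdot 2 g = - 14 g$)
$\frac{5443}{p{\left(22 \right)}} = \frac{5443}{\left(-14\right) 22} = \frac{5443}{-308} = 5443 \left(- \frac{1}{308}\right) = - \frac{5443}{308}$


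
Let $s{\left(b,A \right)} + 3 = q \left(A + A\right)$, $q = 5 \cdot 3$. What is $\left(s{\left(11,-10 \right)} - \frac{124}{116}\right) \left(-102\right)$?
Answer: $\frac{899436}{29} \approx 31015.0$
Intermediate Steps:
$q = 15$
$s{\left(b,A \right)} = -3 + 30 A$ ($s{\left(b,A \right)} = -3 + 15 \left(A + A\right) = -3 + 15 \cdot 2 A = -3 + 30 A$)
$\left(s{\left(11,-10 \right)} - \frac{124}{116}\right) \left(-102\right) = \left(\left(-3 + 30 \left(-10\right)\right) - \frac{124}{116}\right) \left(-102\right) = \left(\left(-3 - 300\right) - \frac{31}{29}\right) \left(-102\right) = \left(-303 - \frac{31}{29}\right) \left(-102\right) = \left(- \frac{8818}{29}\right) \left(-102\right) = \frac{899436}{29}$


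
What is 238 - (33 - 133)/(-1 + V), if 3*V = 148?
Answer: 6962/29 ≈ 240.07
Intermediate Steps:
V = 148/3 (V = (⅓)*148 = 148/3 ≈ 49.333)
238 - (33 - 133)/(-1 + V) = 238 - (33 - 133)/(-1 + 148/3) = 238 - (-100)/145/3 = 238 - (-100)*3/145 = 238 - 1*(-60/29) = 238 + 60/29 = 6962/29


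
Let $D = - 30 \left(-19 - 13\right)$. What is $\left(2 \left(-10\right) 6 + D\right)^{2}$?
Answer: $705600$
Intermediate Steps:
$D = 960$ ($D = - 30 \left(-19 - 13\right) = \left(-30\right) \left(-32\right) = 960$)
$\left(2 \left(-10\right) 6 + D\right)^{2} = \left(2 \left(-10\right) 6 + 960\right)^{2} = \left(\left(-20\right) 6 + 960\right)^{2} = \left(-120 + 960\right)^{2} = 840^{2} = 705600$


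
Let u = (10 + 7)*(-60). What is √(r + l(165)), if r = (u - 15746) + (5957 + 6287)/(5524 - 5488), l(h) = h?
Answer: 2*I*√36587/3 ≈ 127.52*I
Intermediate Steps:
u = -1020 (u = 17*(-60) = -1020)
r = -147833/9 (r = (-1020 - 15746) + (5957 + 6287)/(5524 - 5488) = -16766 + 12244/36 = -16766 + 12244*(1/36) = -16766 + 3061/9 = -147833/9 ≈ -16426.)
√(r + l(165)) = √(-147833/9 + 165) = √(-146348/9) = 2*I*√36587/3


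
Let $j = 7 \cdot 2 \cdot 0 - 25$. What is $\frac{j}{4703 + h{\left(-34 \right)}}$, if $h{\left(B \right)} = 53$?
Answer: $- \frac{25}{4756} \approx -0.0052565$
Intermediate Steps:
$j = -25$ ($j = 14 \cdot 0 - 25 = 0 - 25 = -25$)
$\frac{j}{4703 + h{\left(-34 \right)}} = - \frac{25}{4703 + 53} = - \frac{25}{4756}$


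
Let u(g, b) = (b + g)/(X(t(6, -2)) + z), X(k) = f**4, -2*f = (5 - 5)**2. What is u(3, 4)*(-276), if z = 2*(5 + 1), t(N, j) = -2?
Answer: -161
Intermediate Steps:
f = 0 (f = -(5 - 5)**2/2 = -1/2*0**2 = -1/2*0 = 0)
X(k) = 0 (X(k) = 0**4 = 0)
z = 12 (z = 2*6 = 12)
u(g, b) = b/12 + g/12 (u(g, b) = (b + g)/(0 + 12) = (b + g)/12 = (b + g)*(1/12) = b/12 + g/12)
u(3, 4)*(-276) = ((1/12)*4 + (1/12)*3)*(-276) = (1/3 + 1/4)*(-276) = (7/12)*(-276) = -161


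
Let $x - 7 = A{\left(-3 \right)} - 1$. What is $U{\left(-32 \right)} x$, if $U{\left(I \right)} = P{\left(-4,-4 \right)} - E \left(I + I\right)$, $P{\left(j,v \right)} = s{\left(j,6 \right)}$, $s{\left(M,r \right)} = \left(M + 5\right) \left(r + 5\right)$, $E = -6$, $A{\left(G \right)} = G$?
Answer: $-1119$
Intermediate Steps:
$s{\left(M,r \right)} = \left(5 + M\right) \left(5 + r\right)$
$P{\left(j,v \right)} = 55 + 11 j$ ($P{\left(j,v \right)} = 25 + 5 j + 5 \cdot 6 + j 6 = 25 + 5 j + 30 + 6 j = 55 + 11 j$)
$x = 3$ ($x = 7 - 4 = 3$)
$U{\left(I \right)} = 11 + 12 I$ ($U{\left(I \right)} = \left(55 + 11 \left(-4\right)\right) - - 6 \left(I + I\right) = \left(55 - 44\right) - - 6 \cdot 2 I = 11 - - 12 I = 11 + 12 I$)
$U{\left(-32 \right)} x = \left(11 + 12 \left(-32\right)\right) 3 = \left(11 - 384\right) 3 = \left(-373\right) 3 = -1119$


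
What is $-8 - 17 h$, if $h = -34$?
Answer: $570$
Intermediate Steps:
$-8 - 17 h = -8 - -578 = -8 + 578 = 570$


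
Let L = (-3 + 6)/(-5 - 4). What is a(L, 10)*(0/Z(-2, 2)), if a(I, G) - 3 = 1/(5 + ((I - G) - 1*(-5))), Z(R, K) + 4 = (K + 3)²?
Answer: 0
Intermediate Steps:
Z(R, K) = -4 + (3 + K)² (Z(R, K) = -4 + (K + 3)² = -4 + (3 + K)²)
L = -⅓ (L = 3/(-9) = 3*(-⅑) = -⅓ ≈ -0.33333)
a(I, G) = 3 + 1/(10 + I - G) (a(I, G) = 3 + 1/(5 + ((I - G) - 1*(-5))) = 3 + 1/(5 + ((I - G) + 5)) = 3 + 1/(5 + (5 + I - G)) = 3 + 1/(10 + I - G))
a(L, 10)*(0/Z(-2, 2)) = ((31 - 3*10 + 3*(-⅓))/(10 - ⅓ - 1*10))*(0/(-4 + (3 + 2)²)) = ((31 - 30 - 1)/(10 - ⅓ - 10))*(0/(-4 + 5²)) = (0/(-⅓))*(0/(-4 + 25)) = (-3*0)*(0/21) = 0*(0*(1/21)) = 0*0 = 0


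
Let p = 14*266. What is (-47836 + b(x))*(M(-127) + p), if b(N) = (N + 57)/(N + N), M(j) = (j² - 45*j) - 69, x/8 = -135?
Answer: -878225822921/720 ≈ -1.2198e+9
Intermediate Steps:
p = 3724
x = -1080 (x = 8*(-135) = -1080)
M(j) = -69 + j² - 45*j
b(N) = (57 + N)/(2*N) (b(N) = (57 + N)/((2*N)) = (57 + N)*(1/(2*N)) = (57 + N)/(2*N))
(-47836 + b(x))*(M(-127) + p) = (-47836 + (½)*(57 - 1080)/(-1080))*((-69 + (-127)² - 45*(-127)) + 3724) = (-47836 + (½)*(-1/1080)*(-1023))*((-69 + 16129 + 5715) + 3724) = (-47836 + 341/720)*(21775 + 3724) = -34441579/720*25499 = -878225822921/720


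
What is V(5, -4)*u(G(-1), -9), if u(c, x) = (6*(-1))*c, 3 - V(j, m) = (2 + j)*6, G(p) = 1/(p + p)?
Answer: -117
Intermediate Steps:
G(p) = 1/(2*p)
V(j, m) = -9 - 6*j (V(j, m) = 3 - (2 + j)*6 = 3 - (12 + 6*j) = 3 + (-12 - 6*j) = -9 - 6*j)
u(c, x) = -6*c
V(5, -4)*u(G(-1), -9) = (-9 - 6*5)*(-3/(-1)) = (-9 - 30)*(-3*(-1)) = -(-234)*(-1)/2 = -39*3 = -117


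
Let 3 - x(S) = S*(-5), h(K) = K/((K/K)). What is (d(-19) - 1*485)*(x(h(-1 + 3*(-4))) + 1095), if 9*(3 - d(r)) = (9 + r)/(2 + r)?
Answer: -76189948/153 ≈ -4.9797e+5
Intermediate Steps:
d(r) = 3 - (9 + r)/(9*(2 + r))
h(K) = K (h(K) = K/1 = K*1 = K)
x(S) = 3 + 5*S (x(S) = 3 - S*(-5) = 3 - (-5)*S = 3 + 5*S)
(d(-19) - 1*485)*(x(h(-1 + 3*(-4))) + 1095) = ((45 + 26*(-19))/(9*(2 - 19)) - 1*485)*((3 + 5*(-1 + 3*(-4))) + 1095) = ((⅑)*(45 - 494)/(-17) - 485)*((3 + 5*(-1 - 12)) + 1095) = ((⅑)*(-1/17)*(-449) - 485)*((3 + 5*(-13)) + 1095) = (449/153 - 485)*((3 - 65) + 1095) = -73756*(-62 + 1095)/153 = -73756/153*1033 = -76189948/153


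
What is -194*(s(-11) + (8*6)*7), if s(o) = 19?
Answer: -68870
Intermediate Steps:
-194*(s(-11) + (8*6)*7) = -194*(19 + (8*6)*7) = -194*(19 + 48*7) = -194*(19 + 336) = -194*355 = -68870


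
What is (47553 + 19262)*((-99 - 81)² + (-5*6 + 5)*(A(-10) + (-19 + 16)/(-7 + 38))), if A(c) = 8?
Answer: 66699744125/31 ≈ 2.1516e+9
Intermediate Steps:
(47553 + 19262)*((-99 - 81)² + (-5*6 + 5)*(A(-10) + (-19 + 16)/(-7 + 38))) = (47553 + 19262)*((-99 - 81)² + (-5*6 + 5)*(8 + (-19 + 16)/(-7 + 38))) = 66815*((-180)² + (-30 + 5)*(8 - 3/31)) = 66815*(32400 - 25*(8 - 3*1/31)) = 66815*(32400 - 25*(8 - 3/31)) = 66815*(32400 - 25*245/31) = 66815*(32400 - 6125/31) = 66815*(998275/31) = 66699744125/31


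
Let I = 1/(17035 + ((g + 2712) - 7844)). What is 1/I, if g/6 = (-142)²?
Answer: 132887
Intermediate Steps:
g = 120984 (g = 6*(-142)² = 6*20164 = 120984)
I = 1/132887 (I = 1/(17035 + ((120984 + 2712) - 7844)) = 1/(17035 + (123696 - 7844)) = 1/(17035 + 115852) = 1/132887 ≈ 7.5252e-6)
1/I = 1/(1/132887) = 132887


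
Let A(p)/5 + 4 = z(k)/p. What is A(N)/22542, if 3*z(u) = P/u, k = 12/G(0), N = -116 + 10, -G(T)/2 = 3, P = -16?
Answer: -1600/1792089 ≈ -0.00089281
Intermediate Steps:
G(T) = -6 (G(T) = -2*3 = -6)
N = -106
k = -2 (k = 12/(-6) = 12*(-1/6) = -2)
z(u) = -16/(3*u) (z(u) = (-16/u)/3 = -16/(3*u))
A(p) = -20 + 40/(3*p) (A(p) = -20 + 5*((-16/3/(-2))/p) = -20 + 5*((-16/3*(-1/2))/p) = -20 + 5*(8/(3*p)) = -20 + 40/(3*p))
A(N)/22542 = (-20 + (40/3)/(-106))/22542 = (-20 + (40/3)*(-1/106))*(1/22542) = (-20 - 20/159)*(1/22542) = -3200/159*1/22542 = -1600/1792089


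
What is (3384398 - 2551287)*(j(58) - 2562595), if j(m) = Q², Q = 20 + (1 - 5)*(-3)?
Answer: -2134072977381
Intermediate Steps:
Q = 32 (Q = 20 - 4*(-3) = 20 + 12 = 32)
j(m) = 1024 (j(m) = 32² = 1024)
(3384398 - 2551287)*(j(58) - 2562595) = (3384398 - 2551287)*(1024 - 2562595) = 833111*(-2561571) = -2134072977381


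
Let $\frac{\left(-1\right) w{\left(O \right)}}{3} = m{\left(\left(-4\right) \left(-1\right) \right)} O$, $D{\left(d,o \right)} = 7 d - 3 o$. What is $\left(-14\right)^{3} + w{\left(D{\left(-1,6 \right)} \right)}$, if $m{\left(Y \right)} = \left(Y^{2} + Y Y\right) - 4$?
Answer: $-644$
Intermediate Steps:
$D{\left(d,o \right)} = - 3 o + 7 d$
$m{\left(Y \right)} = -4 + 2 Y^{2}$ ($m{\left(Y \right)} = \left(Y^{2} + Y^{2}\right) - 4 = 2 Y^{2} - 4 = -4 + 2 Y^{2}$)
$w{\left(O \right)} = - 84 O$ ($w{\left(O \right)} = - 3 \left(-4 + 2 \left(\left(-4\right) \left(-1\right)\right)^{2}\right) O = - 3 \left(-4 + 2 \cdot 4^{2}\right) O = - 3 \left(-4 + 2 \cdot 16\right) O = - 3 \left(-4 + 32\right) O = - 3 \cdot 28 O = - 84 O$)
$\left(-14\right)^{3} + w{\left(D{\left(-1,6 \right)} \right)} = \left(-14\right)^{3} - 84 \left(\left(-3\right) 6 + 7 \left(-1\right)\right) = -2744 - 84 \left(-18 - 7\right) = -2744 - -2100 = -2744 + 2100 = -644$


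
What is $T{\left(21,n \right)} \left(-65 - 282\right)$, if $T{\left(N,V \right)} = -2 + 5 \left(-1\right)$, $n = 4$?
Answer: $2429$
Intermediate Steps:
$T{\left(N,V \right)} = -7$ ($T{\left(N,V \right)} = -2 - 5 = -7$)
$T{\left(21,n \right)} \left(-65 - 282\right) = - 7 \left(-65 - 282\right) = \left(-7\right) \left(-347\right) = 2429$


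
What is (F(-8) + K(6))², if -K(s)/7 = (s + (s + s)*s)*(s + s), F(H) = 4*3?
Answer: 42771600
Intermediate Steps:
F(H) = 12
K(s) = -14*s*(s + 2*s²) (K(s) = -7*(s + (s + s)*s)*(s + s) = -7*(s + (2*s)*s)*2*s = -7*(s + 2*s²)*2*s = -14*s*(s + 2*s²))
(F(-8) + K(6))² = (12 + 6²*(-14 - 28*6))² = (12 + 36*(-14 - 168))² = (12 + 36*(-182))² = (12 - 6552)² = (-6540)² = 42771600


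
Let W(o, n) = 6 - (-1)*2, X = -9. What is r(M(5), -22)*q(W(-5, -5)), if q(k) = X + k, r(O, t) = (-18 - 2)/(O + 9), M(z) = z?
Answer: 10/7 ≈ 1.4286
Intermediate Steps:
r(O, t) = -20/(9 + O)
W(o, n) = 8 (W(o, n) = 6 - 1*(-2) = 6 + 2 = 8)
q(k) = -9 + k
r(M(5), -22)*q(W(-5, -5)) = (-20/(9 + 5))*(-9 + 8) = -20/14*(-1) = -20*1/14*(-1) = -10/7*(-1) = 10/7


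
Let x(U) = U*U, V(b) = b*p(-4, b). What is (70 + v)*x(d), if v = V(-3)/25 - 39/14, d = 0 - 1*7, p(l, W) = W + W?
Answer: 166439/50 ≈ 3328.8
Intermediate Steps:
p(l, W) = 2*W
V(b) = 2*b**2 (V(b) = b*(2*b) = 2*b**2)
d = -7 (d = 0 - 7 = -7)
x(U) = U**2
v = -723/350 (v = (2*(-3)**2)/25 - 39/14 = (2*9)*(1/25) - 39*1/14 = 18*(1/25) - 39/14 = 18/25 - 39/14 = -723/350 ≈ -2.0657)
(70 + v)*x(d) = (70 - 723/350)*(-7)**2 = (23777/350)*49 = 166439/50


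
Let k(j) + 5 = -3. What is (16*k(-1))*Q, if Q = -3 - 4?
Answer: 896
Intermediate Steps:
Q = -7
k(j) = -8 (k(j) = -5 - 3 = -8)
(16*k(-1))*Q = (16*(-8))*(-7) = -128*(-7) = 896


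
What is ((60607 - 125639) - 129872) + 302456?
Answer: 107552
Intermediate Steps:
((60607 - 125639) - 129872) + 302456 = (-65032 - 129872) + 302456 = -194904 + 302456 = 107552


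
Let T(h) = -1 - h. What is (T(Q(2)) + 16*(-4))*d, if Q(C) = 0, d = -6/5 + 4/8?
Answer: 91/2 ≈ 45.500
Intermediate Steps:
d = -7/10 (d = -6*⅕ + 4*(⅛) = -6/5 + ½ = -7/10 ≈ -0.70000)
(T(Q(2)) + 16*(-4))*d = ((-1 - 1*0) + 16*(-4))*(-7/10) = ((-1 + 0) - 64)*(-7/10) = (-1 - 64)*(-7/10) = -65*(-7/10) = 91/2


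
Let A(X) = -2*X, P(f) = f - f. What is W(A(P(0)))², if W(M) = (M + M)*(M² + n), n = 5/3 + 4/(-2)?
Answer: 0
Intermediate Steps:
P(f) = 0
n = -⅓ (n = 5*(⅓) + 4*(-½) = 5/3 - 2 = -⅓ ≈ -0.33333)
W(M) = 2*M*(-⅓ + M²) (W(M) = (M + M)*(M² - ⅓) = (2*M)*(-⅓ + M²) = 2*M*(-⅓ + M²))
W(A(P(0)))² = (2*(-2*0)*(-⅓ + (-2*0)²))² = (2*0*(-⅓ + 0²))² = (2*0*(-⅓ + 0))² = (2*0*(-⅓))² = 0² = 0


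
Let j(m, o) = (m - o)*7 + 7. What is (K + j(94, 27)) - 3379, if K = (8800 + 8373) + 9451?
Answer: 23721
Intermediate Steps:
j(m, o) = 7 - 7*o + 7*m (j(m, o) = (-7*o + 7*m) + 7 = 7 - 7*o + 7*m)
K = 26624 (K = 17173 + 9451 = 26624)
(K + j(94, 27)) - 3379 = (26624 + (7 - 7*27 + 7*94)) - 3379 = (26624 + (7 - 189 + 658)) - 3379 = (26624 + 476) - 3379 = 27100 - 3379 = 23721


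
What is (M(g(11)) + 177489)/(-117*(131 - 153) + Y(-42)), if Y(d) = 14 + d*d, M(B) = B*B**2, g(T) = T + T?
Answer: 188137/4352 ≈ 43.230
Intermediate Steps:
g(T) = 2*T
M(B) = B**3
Y(d) = 14 + d**2
(M(g(11)) + 177489)/(-117*(131 - 153) + Y(-42)) = ((2*11)**3 + 177489)/(-117*(131 - 153) + (14 + (-42)**2)) = (22**3 + 177489)/(-117*(-22) + (14 + 1764)) = (10648 + 177489)/(2574 + 1778) = 188137/4352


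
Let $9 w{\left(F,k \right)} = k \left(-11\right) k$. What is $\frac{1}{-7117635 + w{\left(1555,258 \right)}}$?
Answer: $- \frac{1}{7198991} \approx -1.3891 \cdot 10^{-7}$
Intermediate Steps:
$w{\left(F,k \right)} = - \frac{11 k^{2}}{9}$ ($w{\left(F,k \right)} = \frac{k \left(-11\right) k}{9} = \frac{- 11 k k}{9} = \frac{\left(-11\right) k^{2}}{9} = - \frac{11 k^{2}}{9}$)
$\frac{1}{-7117635 + w{\left(1555,258 \right)}} = \frac{1}{-7117635 - \frac{11 \cdot 258^{2}}{9}} = \frac{1}{-7117635 - 81356} = \frac{1}{-7198991} = - \frac{1}{7198991}$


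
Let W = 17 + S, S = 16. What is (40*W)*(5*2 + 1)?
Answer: 14520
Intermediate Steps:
W = 33 (W = 17 + 16 = 33)
(40*W)*(5*2 + 1) = (40*33)*(5*2 + 1) = 1320*(10 + 1) = 1320*11 = 14520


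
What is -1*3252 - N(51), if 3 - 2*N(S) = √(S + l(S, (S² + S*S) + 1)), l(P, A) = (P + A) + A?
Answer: -6507/2 + √2627 ≈ -3202.2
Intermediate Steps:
l(P, A) = P + 2*A (l(P, A) = (A + P) + A = P + 2*A)
N(S) = 3/2 - √(2 + 2*S + 4*S²)/2 (N(S) = 3/2 - √(S + (S + 2*((S² + S*S) + 1)))/2 = 3/2 - √(S + (S + 2*((S² + S²) + 1)))/2 = 3/2 - √(S + (S + 2*(2*S² + 1)))/2 = 3/2 - √(S + (S + 2*(1 + 2*S²)))/2 = 3/2 - √(S + (S + (2 + 4*S²)))/2 = 3/2 - √(S + (2 + S + 4*S²))/2 = 3/2 - √(2 + 2*S + 4*S²)/2)
-1*3252 - N(51) = -1*3252 - (3/2 - √(2 + 2*51 + 4*51²)/2) = -3252 - (3/2 - √(2 + 102 + 4*2601)/2) = -3252 - (3/2 - √(2 + 102 + 10404)/2) = -3252 - (3/2 - √2627) = -3252 + (-3/2 + √2627) = -6507/2 + √2627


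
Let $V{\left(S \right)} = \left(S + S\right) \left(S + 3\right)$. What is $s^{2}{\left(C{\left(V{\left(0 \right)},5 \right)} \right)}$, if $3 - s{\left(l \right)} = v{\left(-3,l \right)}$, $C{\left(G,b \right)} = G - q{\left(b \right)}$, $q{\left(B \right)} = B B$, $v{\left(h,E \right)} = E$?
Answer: $784$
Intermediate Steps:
$q{\left(B \right)} = B^{2}$
$V{\left(S \right)} = 2 S \left(3 + S\right)$
$C{\left(G,b \right)} = G - b^{2}$
$s{\left(l \right)} = 3 - l$
$s^{2}{\left(C{\left(V{\left(0 \right)},5 \right)} \right)} = \left(3 - \left(2 \cdot 0 \left(3 + 0\right) - 5^{2}\right)\right)^{2} = \left(3 - \left(2 \cdot 0 \cdot 3 - 25\right)\right)^{2} = \left(3 - \left(0 - 25\right)\right)^{2} = \left(3 - -25\right)^{2} = \left(3 + 25\right)^{2} = 28^{2} = 784$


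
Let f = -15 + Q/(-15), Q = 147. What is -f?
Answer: 124/5 ≈ 24.800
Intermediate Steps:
f = -124/5 (f = -15 + 147/(-15) = -15 - 1/15*147 = -15 - 49/5 = -124/5 ≈ -24.800)
-f = -1*(-124/5) = 124/5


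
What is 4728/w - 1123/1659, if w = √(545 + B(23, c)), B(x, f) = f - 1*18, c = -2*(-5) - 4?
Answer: -1123/1659 + 4728*√533/533 ≈ 204.12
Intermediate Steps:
c = 6 (c = 10 - 4 = 6)
B(x, f) = -18 + f (B(x, f) = f - 18 = -18 + f)
w = √533 (w = √(545 + (-18 + 6)) = √(545 - 12) = √533 ≈ 23.087)
4728/w - 1123/1659 = 4728/(√533) - 1123/1659 = 4728*(√533/533) - 1123*1/1659 = 4728*√533/533 - 1123/1659 = -1123/1659 + 4728*√533/533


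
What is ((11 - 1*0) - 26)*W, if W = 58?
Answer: -870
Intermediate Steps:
((11 - 1*0) - 26)*W = ((11 - 1*0) - 26)*58 = ((11 + 0) - 26)*58 = (11 - 26)*58 = -15*58 = -870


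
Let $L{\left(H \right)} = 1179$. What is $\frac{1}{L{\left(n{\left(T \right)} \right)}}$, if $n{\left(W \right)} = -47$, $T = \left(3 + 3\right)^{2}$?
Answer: $\frac{1}{1179} \approx 0.00084818$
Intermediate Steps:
$T = 36$ ($T = 6^{2} = 36$)
$\frac{1}{L{\left(n{\left(T \right)} \right)}} = \frac{1}{1179}$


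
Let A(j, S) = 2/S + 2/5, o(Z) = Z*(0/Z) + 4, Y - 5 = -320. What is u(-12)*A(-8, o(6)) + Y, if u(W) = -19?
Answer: -3321/10 ≈ -332.10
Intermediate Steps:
Y = -315 (Y = 5 - 320 = -315)
o(Z) = 4 (o(Z) = Z*0 + 4 = 0 + 4 = 4)
A(j, S) = ⅖ + 2/S (A(j, S) = 2/S + 2*(⅕) = 2/S + ⅖ = ⅖ + 2/S)
u(-12)*A(-8, o(6)) + Y = -19*(⅖ + 2/4) - 315 = -19*(⅖ + 2*(¼)) - 315 = -19*(⅖ + ½) - 315 = -19*9/10 - 315 = -171/10 - 315 = -3321/10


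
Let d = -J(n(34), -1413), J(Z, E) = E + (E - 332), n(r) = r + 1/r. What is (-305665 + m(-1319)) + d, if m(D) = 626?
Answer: -301881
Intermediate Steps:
J(Z, E) = -332 + 2*E (J(Z, E) = E + (-332 + E) = -332 + 2*E)
d = 3158 (d = -(-332 + 2*(-1413)) = -(-332 - 2826) = -1*(-3158) = 3158)
(-305665 + m(-1319)) + d = (-305665 + 626) + 3158 = -305039 + 3158 = -301881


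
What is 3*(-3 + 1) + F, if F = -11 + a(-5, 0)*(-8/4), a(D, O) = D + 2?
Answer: -11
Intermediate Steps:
a(D, O) = 2 + D
F = -5 (F = -11 + (2 - 5)*(-8/4) = -11 - (-24)/4 = -11 - 3*(-2) = -11 + 6 = -5)
3*(-3 + 1) + F = 3*(-3 + 1) - 5 = 3*(-2) - 5 = -6 - 5 = -11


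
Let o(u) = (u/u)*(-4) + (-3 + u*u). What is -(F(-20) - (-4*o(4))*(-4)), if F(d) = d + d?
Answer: 184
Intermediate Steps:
o(u) = -7 + u² (o(u) = 1*(-4) + (-3 + u²) = -4 + (-3 + u²) = -7 + u²)
F(d) = 2*d
-(F(-20) - (-4*o(4))*(-4)) = -(2*(-20) - (-4*(-7 + 4²))*(-4)) = -(-40 - (-4*(-7 + 16))*(-4)) = -(-40 - (-4*9)*(-4)) = -(-40 - (-36)*(-4)) = -(-40 - 1*144) = -(-40 - 144) = -1*(-184) = 184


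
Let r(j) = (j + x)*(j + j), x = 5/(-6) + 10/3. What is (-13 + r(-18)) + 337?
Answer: 882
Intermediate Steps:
x = 5/2 (x = 5*(-⅙) + 10*(⅓) = -⅚ + 10/3 = 5/2 ≈ 2.5000)
r(j) = 2*j*(5/2 + j) (r(j) = (j + 5/2)*(j + j) = (5/2 + j)*(2*j) = 2*j*(5/2 + j))
(-13 + r(-18)) + 337 = (-13 - 18*(5 + 2*(-18))) + 337 = (-13 - 18*(5 - 36)) + 337 = (-13 - 18*(-31)) + 337 = (-13 + 558) + 337 = 545 + 337 = 882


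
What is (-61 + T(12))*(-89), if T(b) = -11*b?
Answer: 17177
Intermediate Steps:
(-61 + T(12))*(-89) = (-61 - 11*12)*(-89) = (-61 - 132)*(-89) = -193*(-89) = 17177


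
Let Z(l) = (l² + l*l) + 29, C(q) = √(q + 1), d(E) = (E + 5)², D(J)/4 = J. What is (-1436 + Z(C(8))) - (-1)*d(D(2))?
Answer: -1220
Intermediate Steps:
D(J) = 4*J
d(E) = (5 + E)²
C(q) = √(1 + q)
Z(l) = 29 + 2*l² (Z(l) = (l² + l²) + 29 = 2*l² + 29 = 29 + 2*l²)
(-1436 + Z(C(8))) - (-1)*d(D(2)) = (-1436 + (29 + 2*(√(1 + 8))²)) - (-1)*(5 + 4*2)² = (-1436 + (29 + 2*(√9)²)) - (-1)*(5 + 8)² = (-1436 + (29 + 2*3²)) - (-1)*13² = (-1436 + (29 + 2*9)) - (-1)*169 = (-1436 + (29 + 18)) - 1*(-169) = (-1436 + 47) + 169 = -1389 + 169 = -1220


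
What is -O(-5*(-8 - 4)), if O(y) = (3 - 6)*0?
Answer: 0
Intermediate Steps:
O(y) = 0 (O(y) = -3*0 = 0)
-O(-5*(-8 - 4)) = -1*0 = 0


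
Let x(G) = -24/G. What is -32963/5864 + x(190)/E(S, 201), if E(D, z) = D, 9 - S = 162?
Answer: -159682279/28411080 ≈ -5.6204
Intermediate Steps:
S = -153 (S = 9 - 1*162 = 9 - 162 = -153)
-32963/5864 + x(190)/E(S, 201) = -32963/5864 - 24/190/(-153) = -32963*1/5864 - 24*1/190*(-1/153) = -32963/5864 - 12/95*(-1/153) = -32963/5864 + 4/4845 = -159682279/28411080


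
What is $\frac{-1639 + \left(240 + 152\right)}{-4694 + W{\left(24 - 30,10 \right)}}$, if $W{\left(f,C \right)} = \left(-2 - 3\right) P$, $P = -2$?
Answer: $\frac{1247}{4684} \approx 0.26623$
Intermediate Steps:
$W{\left(f,C \right)} = 10$ ($W{\left(f,C \right)} = \left(-2 - 3\right) \left(-2\right) = \left(-5\right) \left(-2\right) = 10$)
$\frac{-1639 + \left(240 + 152\right)}{-4694 + W{\left(24 - 30,10 \right)}} = \frac{-1639 + \left(240 + 152\right)}{-4694 + 10} = \frac{-1639 + 392}{-4684} = \left(-1247\right) \left(- \frac{1}{4684}\right) = \frac{1247}{4684}$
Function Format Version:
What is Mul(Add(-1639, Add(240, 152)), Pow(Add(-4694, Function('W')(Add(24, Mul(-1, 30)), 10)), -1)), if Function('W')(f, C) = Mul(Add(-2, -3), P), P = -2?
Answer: Rational(1247, 4684) ≈ 0.26623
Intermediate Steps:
Function('W')(f, C) = 10 (Function('W')(f, C) = Mul(Add(-2, -3), -2) = Mul(-5, -2) = 10)
Mul(Add(-1639, Add(240, 152)), Pow(Add(-4694, Function('W')(Add(24, Mul(-1, 30)), 10)), -1)) = Mul(Add(-1639, Add(240, 152)), Pow(Add(-4694, 10), -1)) = Mul(Add(-1639, 392), Pow(-4684, -1)) = Mul(-1247, Rational(-1, 4684)) = Rational(1247, 4684)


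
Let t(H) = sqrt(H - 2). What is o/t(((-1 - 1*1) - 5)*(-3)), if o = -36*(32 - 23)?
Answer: -324*sqrt(19)/19 ≈ -74.331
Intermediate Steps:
t(H) = sqrt(-2 + H)
o = -324 (o = -36*9 = -324)
o/t(((-1 - 1*1) - 5)*(-3)) = -324/sqrt(-2 + ((-1 - 1*1) - 5)*(-3)) = -324/sqrt(-2 + ((-1 - 1) - 5)*(-3)) = -324/sqrt(-2 + (-2 - 5)*(-3)) = -324/sqrt(-2 - 7*(-3)) = -324/sqrt(-2 + 21) = -324*sqrt(19)/19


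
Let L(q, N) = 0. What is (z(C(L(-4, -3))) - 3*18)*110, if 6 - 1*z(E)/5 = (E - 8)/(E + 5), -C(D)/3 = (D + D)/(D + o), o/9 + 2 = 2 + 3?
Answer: -1760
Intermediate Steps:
o = 27 (o = -18 + 9*(2 + 3) = -18 + 9*5 = -18 + 45 = 27)
C(D) = -6*D/(27 + D) (C(D) = -3*(D + D)/(D + 27) = -3*2*D/(27 + D) = -6*D/(27 + D))
z(E) = 30 - 5*(-8 + E)/(5 + E) (z(E) = 30 - 5*(E - 8)/(E + 5) = 30 - 5*(-8 + E)/(5 + E))
(z(C(L(-4, -3))) - 3*18)*110 = (5*(38 + 5*(-6*0/(27 + 0)))/(5 - 6*0/(27 + 0)) - 3*18)*110 = (5*(38 + 5*(-6*0/27))/(5 - 6*0/27) - 54)*110 = (5*(38 + 5*(-6*0*1/27))/(5 - 6*0*1/27) - 54)*110 = (5*(38 + 5*0)/(5 + 0) - 54)*110 = (5*(38 + 0)/5 - 54)*110 = (5*(⅕)*38 - 54)*110 = (38 - 54)*110 = -16*110 = -1760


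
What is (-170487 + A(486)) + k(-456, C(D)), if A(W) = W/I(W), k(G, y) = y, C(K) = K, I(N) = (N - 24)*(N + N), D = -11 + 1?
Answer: -157539227/924 ≈ -1.7050e+5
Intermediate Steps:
D = -10
I(N) = 2*N*(-24 + N) (I(N) = (-24 + N)*(2*N) = 2*N*(-24 + N))
A(W) = 1/(2*(-24 + W)) (A(W) = W/((2*W*(-24 + W))) = W*(1/(2*W*(-24 + W))) = 1/(2*(-24 + W)))
(-170487 + A(486)) + k(-456, C(D)) = (-170487 + 1/(2*(-24 + 486))) - 10 = (-170487 + (½)/462) - 10 = (-170487 + (½)*(1/462)) - 10 = (-170487 + 1/924) - 10 = -157529987/924 - 10 = -157539227/924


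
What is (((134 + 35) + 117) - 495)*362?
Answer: -75658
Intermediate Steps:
(((134 + 35) + 117) - 495)*362 = ((169 + 117) - 495)*362 = (286 - 495)*362 = -209*362 = -75658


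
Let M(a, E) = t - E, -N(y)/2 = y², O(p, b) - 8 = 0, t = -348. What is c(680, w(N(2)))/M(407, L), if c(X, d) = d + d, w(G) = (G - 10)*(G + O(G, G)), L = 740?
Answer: 0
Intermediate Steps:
O(p, b) = 8 (O(p, b) = 8 + 0 = 8)
N(y) = -2*y²
M(a, E) = -348 - E
w(G) = (-10 + G)*(8 + G) (w(G) = (G - 10)*(G + 8) = (-10 + G)*(8 + G))
c(X, d) = 2*d
c(680, w(N(2)))/M(407, L) = (2*(-80 + (-2*2²)² - (-4)*2²))/(-348 - 1*740) = (2*(-80 + (-2*4)² - (-4)*4))/(-348 - 740) = (2*(-80 + (-8)² - 2*(-8)))/(-1088) = (2*(-80 + 64 + 16))*(-1/1088) = (2*0)*(-1/1088) = 0*(-1/1088) = 0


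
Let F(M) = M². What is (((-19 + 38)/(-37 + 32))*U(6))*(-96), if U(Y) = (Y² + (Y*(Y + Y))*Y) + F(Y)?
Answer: 919296/5 ≈ 1.8386e+5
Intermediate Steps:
U(Y) = 2*Y² + 2*Y³ (U(Y) = (Y² + (Y*(Y + Y))*Y) + Y² = (Y² + (Y*(2*Y))*Y) + Y² = (Y² + (2*Y²)*Y) + Y² = (Y² + 2*Y³) + Y² = 2*Y² + 2*Y³)
(((-19 + 38)/(-37 + 32))*U(6))*(-96) = (((-19 + 38)/(-37 + 32))*(2*6²*(1 + 6)))*(-96) = ((19/(-5))*(2*36*7))*(-96) = ((19*(-⅕))*504)*(-96) = -19/5*504*(-96) = -9576/5*(-96) = 919296/5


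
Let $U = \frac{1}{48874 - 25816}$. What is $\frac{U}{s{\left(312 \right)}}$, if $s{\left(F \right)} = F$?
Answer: $\frac{1}{7194096} \approx 1.39 \cdot 10^{-7}$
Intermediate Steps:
$U = \frac{1}{23058} \approx 4.3369 \cdot 10^{-5}$
$\frac{U}{s{\left(312 \right)}} = \frac{1}{23058 \cdot 312} = \frac{1}{23058} \cdot \frac{1}{312} = \frac{1}{7194096}$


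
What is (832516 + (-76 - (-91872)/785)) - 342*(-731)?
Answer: 849808842/785 ≈ 1.0826e+6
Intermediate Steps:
(832516 + (-76 - (-91872)/785)) - 342*(-731) = (832516 + (-76 - (-91872)/785)) + 250002 = (832516 + (-76 - 288*(-319/785))) + 250002 = (832516 + (-76 + 91872/785)) + 250002 = (832516 + 32212/785) + 250002 = 653557272/785 + 250002 = 849808842/785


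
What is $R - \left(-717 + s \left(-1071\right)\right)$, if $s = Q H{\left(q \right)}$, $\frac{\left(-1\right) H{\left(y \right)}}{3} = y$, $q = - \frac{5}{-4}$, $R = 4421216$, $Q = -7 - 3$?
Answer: $\frac{8924191}{2} \approx 4.4621 \cdot 10^{6}$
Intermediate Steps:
$Q = -10$
$q = \frac{5}{4}$ ($q = \left(-5\right) \left(- \frac{1}{4}\right) = \frac{5}{4} \approx 1.25$)
$H{\left(y \right)} = - 3 y$
$s = \frac{75}{2}$ ($s = - 10 \left(\left(-3\right) \frac{5}{4}\right) = \left(-10\right) \left(- \frac{15}{4}\right) = \frac{75}{2} \approx 37.5$)
$R - \left(-717 + s \left(-1071\right)\right) = 4421216 - \left(-717 + \frac{75}{2} \left(-1071\right)\right) = 4421216 - \left(-717 - \frac{80325}{2}\right) = 4421216 - - \frac{81759}{2} = 4421216 + \frac{81759}{2} = \frac{8924191}{2}$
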